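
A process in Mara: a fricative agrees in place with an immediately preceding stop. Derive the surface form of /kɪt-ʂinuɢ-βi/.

The rule targets /ʂ/ (voiceless retroflex fricative), which sits after the trigger /t/ (alveolar).
The voiceless alveolar fricative is [s], so /ʂ/ → [s].
At the second juncture, /β/ likewise becomes [ʁ] adjacent to /ɢ/.

[kɪtsinuɢʁi]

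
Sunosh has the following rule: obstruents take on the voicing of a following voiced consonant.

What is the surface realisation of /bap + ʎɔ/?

/p/ is a voiceless bilabial stop. The following trigger /ʎ/ is voiced, so /p/ must become voiced as well.
Changing only its voicing to voiced gives [b] — the voiced bilabial stop.

[babʎɔ]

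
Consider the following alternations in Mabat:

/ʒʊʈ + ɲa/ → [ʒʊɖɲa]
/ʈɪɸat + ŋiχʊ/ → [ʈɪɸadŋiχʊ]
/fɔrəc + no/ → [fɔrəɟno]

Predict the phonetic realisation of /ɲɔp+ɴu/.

The data show regressive voicing assimilation: /ʈ/ → [ɖ] before /ɲ/; /t/ → [d] before /ŋ/; /c/ → [ɟ] before /n/. In each pair only voicing changes, matching the following consonant, while place and manner stay constant.
/p/ is a voiceless bilabial stop. The following trigger /ɴ/ is voiced, so /p/ must become voiced as well.
The voiced bilabial stop is [b], so /p/ → [b].

[ɲɔbɴu]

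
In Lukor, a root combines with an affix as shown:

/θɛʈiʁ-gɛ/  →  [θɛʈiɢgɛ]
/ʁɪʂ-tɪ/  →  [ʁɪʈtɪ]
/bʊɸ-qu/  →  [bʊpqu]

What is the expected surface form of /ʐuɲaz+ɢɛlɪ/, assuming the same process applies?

The data show regressive manner assimilation: /ʁ/ → [ɢ] before /g/; /ʂ/ → [ʈ] before /t/; /ɸ/ → [p] before /q/. In each pair only manner changes, matching the following consonant, while place and voice stay constant.
The rule targets /z/ (voiced alveolar fricative), which sits before the trigger /ɢ/ (stop).
The voiced alveolar stop is [d], so /z/ → [d].

[ʐuɲadɢɛlɪ]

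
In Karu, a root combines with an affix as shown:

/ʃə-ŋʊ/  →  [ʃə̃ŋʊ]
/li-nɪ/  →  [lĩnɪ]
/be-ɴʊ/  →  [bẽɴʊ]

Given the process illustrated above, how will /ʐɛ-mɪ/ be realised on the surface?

The data show regressive nasality assimilation (vowel nasalisation): /ə/ → [ə̃] before /ŋ/; /i/ → [ĩ] before /n/; /e/ → [ẽ] before /ɴ/ — a vowel is nasalised by an immediately following nasal consonant.
The vowel /ɛ/ is adjacent to the following nasal /m/, so it acquires [+nasal] and surfaces as [ɛ̃].

[ʐɛ̃mɪ]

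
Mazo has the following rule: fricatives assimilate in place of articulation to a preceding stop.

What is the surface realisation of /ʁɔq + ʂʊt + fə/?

[ʁɔqχʊtsə]

/ʂ/ is a voiceless retroflex fricative. The preceding trigger /q/ is uvular, so /ʂ/ must become uvular as well.
A voiceless uvular fricative is [χ], so the surface segment is [χ].
At the second juncture, /f/ likewise becomes [s] adjacent to /t/.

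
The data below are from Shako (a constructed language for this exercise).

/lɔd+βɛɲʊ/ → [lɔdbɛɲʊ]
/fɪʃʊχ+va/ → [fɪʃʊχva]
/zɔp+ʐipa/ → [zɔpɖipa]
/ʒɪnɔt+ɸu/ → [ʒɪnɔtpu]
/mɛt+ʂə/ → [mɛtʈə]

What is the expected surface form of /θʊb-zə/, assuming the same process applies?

The data show progressive manner assimilation: /β/ → [b] after /d/; /ʐ/ → [ɖ] after /p/; /ɸ/ → [p] after /t/; /ʂ/ → [ʈ] after /t/. In each pair only manner changes, matching the preceding consonant, while place and voice stay constant.
Nothing changes in [fɪʃʊχva]: there the adjacent consonants already agree in manner (/v/ and /χ/ are both fricatives), so this form is consistent with the same rule.
/z/ is a voiced alveolar fricative. The preceding trigger /b/ is a stop, so /z/ must become a stop as well.
A voiced alveolar stop is [d], so the surface segment is [d].

[θʊbdə]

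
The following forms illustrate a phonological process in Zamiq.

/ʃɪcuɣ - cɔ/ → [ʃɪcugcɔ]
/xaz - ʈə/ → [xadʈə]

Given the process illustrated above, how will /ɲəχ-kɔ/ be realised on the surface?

[ɲəqkɔ]

The data show regressive manner assimilation: /ɣ/ → [g] before /c/; /z/ → [d] before /ʈ/. In each pair only manner changes, matching the following consonant, while place and voice stay constant.
/χ/ is a voiceless uvular fricative. The following trigger /k/ is a stop, so /χ/ must become a stop as well.
The voiceless uvular stop is [q], so /χ/ → [q].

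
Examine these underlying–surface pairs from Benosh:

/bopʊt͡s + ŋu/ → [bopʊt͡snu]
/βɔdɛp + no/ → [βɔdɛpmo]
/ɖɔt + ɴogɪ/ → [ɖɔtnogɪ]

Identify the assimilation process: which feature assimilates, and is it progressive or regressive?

The segment that alternates is /ŋ/, which surfaces as [n] when adjacent to /t͡s/.
/ŋ/ is velar while /t͡s/ is alveolar; the output [n] is alveolar, matching the trigger — so the feature that spreads is place.
Manner and voice are unchanged, so the assimilation is partial, not total.
The same holds elsewhere in the data: /n/ → [m] after /p/ (alveolar → bilabial, matching bilabial); /ɴ/ → [n] after /t/ (uvular → alveolar, matching alveolar) — only place changes, and always toward the preceding segment.
Since the segment that changes follows the conditioning segment, the assimilation is progressive.

progressive place assimilation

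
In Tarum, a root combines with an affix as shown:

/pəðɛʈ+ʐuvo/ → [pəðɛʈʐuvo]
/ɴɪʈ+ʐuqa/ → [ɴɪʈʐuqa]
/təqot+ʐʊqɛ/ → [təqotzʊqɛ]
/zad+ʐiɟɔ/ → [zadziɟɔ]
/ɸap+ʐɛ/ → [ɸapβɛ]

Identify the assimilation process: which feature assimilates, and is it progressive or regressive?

progressive place assimilation

Underlying /ʐ/ is realised as [z] next to /t/; /t/ itself does not change.
/ʐ/ is retroflex while /t/ is alveolar; the output [z] is alveolar, matching the trigger — so the feature that spreads is place.
Manner and voice are unchanged, so the assimilation is partial, not total.
The other alternating forms pattern the same way: /ʐ/ → [z] after /d/ (retroflex → alveolar, matching alveolar); /ʐ/ → [β] after /p/ (retroflex → bilabial, matching bilabial) — only place changes, and always toward the preceding segment.
Nothing changes in [pəðɛʈʐuvo], [ɴɪʈʐuqa]: there the adjacent consonants already agree in place (/ʐ/ and /ʈ/ are both retroflex; /ʐ/ and /ʈ/ are both retroflex), so these forms are consistent with the same rule.
The trigger is the preceding segment, so the direction is progressive (perseverative).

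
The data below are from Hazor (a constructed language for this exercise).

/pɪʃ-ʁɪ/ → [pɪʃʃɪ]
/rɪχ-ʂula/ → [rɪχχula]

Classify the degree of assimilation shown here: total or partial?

Underlying /ʁ/ is realised as [ʃ] next to /ʃ/; /ʃ/ itself does not change.
The output [ʃ] is identical to the trigger /ʃ/ — every feature (place, manner, voicing) has been copied — so this is total assimilation.
The remaining alternation confirms this: /ʂ/ → [χ] after /χ/ — in each case the output is a copy of the preceding consonant.

total assimilation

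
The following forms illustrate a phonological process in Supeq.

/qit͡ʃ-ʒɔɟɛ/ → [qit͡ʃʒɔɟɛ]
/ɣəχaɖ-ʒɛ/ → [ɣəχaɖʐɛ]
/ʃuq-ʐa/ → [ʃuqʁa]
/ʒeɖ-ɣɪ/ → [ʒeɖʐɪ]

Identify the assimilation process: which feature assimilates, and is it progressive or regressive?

progressive place assimilation

The segment that alternates is /ʒ/, which surfaces as [ʐ] when adjacent to /ɖ/.
The change postalveolar → retroflex matches the place of the preceding /ɖ/, identifying this as place assimilation.
Manner and voice are unchanged, so the assimilation is partial, not total.
The other alternating forms pattern the same way: /ʐ/ → [ʁ] after /q/ (retroflex → uvular, matching uvular); /ɣ/ → [ʐ] after /ɖ/ (velar → retroflex, matching retroflex) — only place changes, and always toward the preceding segment.
No alternation appears in [qit͡ʃʒɔɟɛ]: there the adjacent consonants already agree in place (/ʒ/ and /t͡ʃ/ are both postalveolar), so this form is consistent with the same rule.
The trigger is the preceding segment, so the direction is progressive (perseverative).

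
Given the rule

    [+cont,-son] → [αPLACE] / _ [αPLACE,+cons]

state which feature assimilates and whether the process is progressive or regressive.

The rule copies the place features (abbreviated [PLACE]) from the environment onto the target, so the assimilating feature is place.
The conditioning segment sits to the right of the focus bar, meaning the trigger follows the segment that changes — regressive assimilation.

regressive place assimilation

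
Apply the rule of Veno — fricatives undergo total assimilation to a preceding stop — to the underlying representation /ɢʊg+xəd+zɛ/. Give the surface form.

/x/ is the segment targeted by the rule; it sits immediately after /g/, so it assimilates completely and surfaces as [g].
At the second juncture, /z/ likewise becomes [d] adjacent to /d/.

[ɢʊggəddɛ]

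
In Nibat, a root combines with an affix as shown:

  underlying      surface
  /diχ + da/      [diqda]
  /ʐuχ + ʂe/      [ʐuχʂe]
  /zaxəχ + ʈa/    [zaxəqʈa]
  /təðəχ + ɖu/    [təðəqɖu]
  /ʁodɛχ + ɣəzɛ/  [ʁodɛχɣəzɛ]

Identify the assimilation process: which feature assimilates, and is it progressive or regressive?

The segment that alternates is /χ/, which surfaces as [q] when adjacent to /d/.
/χ/ is a fricative while /d/ is a stop; the output [q] is a stop, matching the trigger — so the feature that spreads is manner.
Place and voice are unchanged, so the assimilation is partial, not total.
Checking the remaining alternations: /χ/ → [q] before /ʈ/ (fricative → stop, matching a stop); /χ/ → [q] before /ɖ/ (fricative → stop, matching a stop) — only manner changes, and always toward the following segment.
Nothing changes in [ʐuχʂe], [ʁodɛχɣəzɛ]: there the adjacent consonants already agree in manner (/χ/ and /ʂ/ are both fricatives; /χ/ and /ɣ/ are both fricatives), so these forms are consistent with the same rule.
Since the segment that changes precedes the conditioning segment, the assimilation is regressive.

regressive manner assimilation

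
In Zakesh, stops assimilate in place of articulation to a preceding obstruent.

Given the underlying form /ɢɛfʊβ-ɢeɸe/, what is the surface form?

The rule targets /ɢ/ (voiced uvular stop), which sits after the trigger /β/ (bilabial).
The voiced bilabial stop is [b], so /ɢ/ → [b].

[ɢɛfʊβbeɸe]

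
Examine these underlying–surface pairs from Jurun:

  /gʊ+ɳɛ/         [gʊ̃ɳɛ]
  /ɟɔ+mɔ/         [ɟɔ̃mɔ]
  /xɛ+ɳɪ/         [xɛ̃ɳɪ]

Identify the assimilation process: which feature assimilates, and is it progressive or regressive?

regressive nasality assimilation (vowel nasalisation)

The vowel /ʊ/ surfaces as nasalised [ʊ̃] next to the following nasal /ɳ/ — it has acquired the [+nasal] feature of its neighbour.
Likewise in the remaining data: /ɔ/ → [ɔ̃] before /m/; /ɛ/ → [ɛ̃] before /ɳ/ — each time a vowel is nasalised next to a following nasal.
Because the conditioning nasal is to the right of the vowel that changes, the process is regressive (anticipatory).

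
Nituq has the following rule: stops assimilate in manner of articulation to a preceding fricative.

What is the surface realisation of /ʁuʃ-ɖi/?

[ʁuʃʐi]

/ɖ/ is a voiced retroflex stop. The preceding trigger /ʃ/ is a fricative, so /ɖ/ must become a fricative as well.
A voiced retroflex fricative is [ʐ], so the surface segment is [ʐ].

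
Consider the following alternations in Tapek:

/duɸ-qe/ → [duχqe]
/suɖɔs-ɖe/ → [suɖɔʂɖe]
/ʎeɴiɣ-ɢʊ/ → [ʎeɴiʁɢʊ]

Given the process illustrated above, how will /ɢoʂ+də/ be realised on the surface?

[ɢosdə]

The data show regressive place assimilation: /ɸ/ → [χ] before /q/; /s/ → [ʂ] before /ɖ/; /ɣ/ → [ʁ] before /ɢ/. In each pair only place changes, matching the following consonant, while manner and voice stay constant.
The rule targets /ʂ/ (voiceless retroflex fricative), which sits before the trigger /d/ (alveolar).
A voiceless alveolar fricative is [s], so the surface segment is [s].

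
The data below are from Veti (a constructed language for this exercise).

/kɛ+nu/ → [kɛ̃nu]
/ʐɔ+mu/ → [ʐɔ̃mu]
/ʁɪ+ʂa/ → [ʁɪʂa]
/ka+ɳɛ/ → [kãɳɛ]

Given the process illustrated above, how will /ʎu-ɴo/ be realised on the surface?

[ʎũɴo]

The data show regressive nasality assimilation (vowel nasalisation): /ɛ/ → [ɛ̃] before /n/; /ɔ/ → [ɔ̃] before /m/; /a/ → [ã] before /ɳ/ — a vowel is nasalised by an immediately following nasal consonant.
No change occurs in [ʁɪʂa] because the vowel at the boundary is adjacent to an oral consonant, not a nasal (/ɪ/ next to /ʂ/).
/u/ sits next to the nasal /ɴ/ and is therefore nasalised to [ũ].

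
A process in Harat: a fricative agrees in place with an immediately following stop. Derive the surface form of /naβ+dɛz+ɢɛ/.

[nazdɛʁɢɛ]

/β/ is a voiced bilabial fricative. The following trigger /d/ is alveolar, so /β/ must become alveolar as well.
A voiced alveolar fricative is [z], so the surface segment is [z].
At the second juncture, /z/ likewise becomes [ʁ] adjacent to /ɢ/.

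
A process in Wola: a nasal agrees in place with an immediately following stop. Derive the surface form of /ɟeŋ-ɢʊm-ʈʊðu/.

[ɟeɴɢʊɳʈʊðu]

/ŋ/ is a voiced velar nasal. The following trigger /ɢ/ is uvular, so /ŋ/ must become uvular as well.
Changing only its place to uvular gives [ɴ] — the voiced uvular nasal.
The same rule applies at the second boundary: /m/ → [ɳ] next to /ʈ/.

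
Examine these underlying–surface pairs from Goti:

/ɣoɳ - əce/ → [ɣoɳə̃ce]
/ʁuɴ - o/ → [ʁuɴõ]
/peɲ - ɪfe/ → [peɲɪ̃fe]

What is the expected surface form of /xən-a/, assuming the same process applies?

The data show progressive nasality assimilation (vowel nasalisation): /ə/ → [ə̃] after /ɳ/; /o/ → [õ] after /ɴ/; /ɪ/ → [ɪ̃] after /ɲ/ — a vowel is nasalised by an immediately preceding nasal consonant.
The vowel /a/ is adjacent to the preceding nasal /n/, so it acquires [+nasal] and surfaces as [ã].

[xənã]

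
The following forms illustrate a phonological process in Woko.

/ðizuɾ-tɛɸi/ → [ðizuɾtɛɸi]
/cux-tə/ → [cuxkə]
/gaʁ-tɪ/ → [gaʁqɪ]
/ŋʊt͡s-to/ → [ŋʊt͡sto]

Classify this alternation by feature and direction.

Comparing underlying and surface forms, /t/ → [k] is the alternation; the neighbouring /x/ is constant.
/t/ is alveolar while /x/ is velar; the output [k] is velar, matching the trigger — so the feature that spreads is place.
Manner and voice are unchanged, so the assimilation is partial, not total.
The same holds elsewhere in the data: /t/ → [q] after /ʁ/ (alveolar → uvular, matching uvular) — only place changes, and always toward the preceding segment.
Nothing changes in [ðizuɾtɛɸi], [ŋʊt͡sto]: there the adjacent consonants already agree in place (/t/ and /ɾ/ are both alveolar; /t/ and /t͡s/ are both alveolar), so these forms are consistent with the same rule.
The trigger is the preceding segment, so the direction is progressive (perseverative).

progressive place assimilation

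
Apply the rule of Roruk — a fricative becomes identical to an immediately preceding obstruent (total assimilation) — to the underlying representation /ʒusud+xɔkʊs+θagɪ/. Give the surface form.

[ʒusuddɔkʊssagɪ]

/x/ is the segment targeted by the rule; it sits immediately after /d/, so it assimilates completely and surfaces as [d].
The same rule applies at the second boundary: /θ/ → [s] next to /s/.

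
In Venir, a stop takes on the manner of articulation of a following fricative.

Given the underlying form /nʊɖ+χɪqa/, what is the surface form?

/ɖ/ is a voiced retroflex stop. The following trigger /χ/ is a fricative, so /ɖ/ must become a fricative as well.
A voiced retroflex fricative is [ʐ], so the surface segment is [ʐ].

[nʊʐχɪqa]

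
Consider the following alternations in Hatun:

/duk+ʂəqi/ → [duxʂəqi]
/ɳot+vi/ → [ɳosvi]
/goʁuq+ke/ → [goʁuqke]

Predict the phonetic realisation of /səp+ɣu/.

[səɸɣu]

The data show regressive manner assimilation: /k/ → [x] before /ʂ/; /t/ → [s] before /v/. In each pair only manner changes, matching the following consonant, while place and voice stay constant.
Nothing changes in [goʁuqke]: there the adjacent consonants already agree in manner (/q/ and /k/ are both stops), so this form is consistent with the same rule.
The rule targets /p/ (voiceless bilabial stop), which sits before the trigger /ɣ/ (fricative).
A voiceless bilabial fricative is [ɸ], so the surface segment is [ɸ].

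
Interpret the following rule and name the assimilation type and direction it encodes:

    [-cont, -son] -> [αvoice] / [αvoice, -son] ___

progressive voicing assimilation

The rule copies [voice] from the environment onto the target, so the assimilating feature is voicing.
Since the environment is written before the underscore, the trigger precedes the target; the direction is progressive.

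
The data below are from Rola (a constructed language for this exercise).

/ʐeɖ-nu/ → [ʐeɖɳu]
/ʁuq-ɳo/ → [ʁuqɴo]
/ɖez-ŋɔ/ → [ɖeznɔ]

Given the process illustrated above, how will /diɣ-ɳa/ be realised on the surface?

[diɣŋa]

The data show progressive place assimilation: /n/ → [ɳ] after /ɖ/; /ɳ/ → [ɴ] after /q/; /ŋ/ → [n] after /z/. In each pair only place changes, matching the preceding consonant, while manner and voice stay constant.
/ɳ/ is a voiced retroflex nasal. The preceding trigger /ɣ/ is velar, so /ɳ/ must become velar as well.
Changing only its place to velar gives [ŋ] — the voiced velar nasal.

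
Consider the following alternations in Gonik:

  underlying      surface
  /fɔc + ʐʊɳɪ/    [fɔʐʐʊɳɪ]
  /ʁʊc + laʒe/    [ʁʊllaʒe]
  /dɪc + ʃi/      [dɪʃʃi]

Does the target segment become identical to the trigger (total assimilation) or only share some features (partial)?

Underlying /c/ is realised as [ʐ] next to /ʐ/; /ʐ/ itself does not change.
The output [ʐ] is identical to the trigger /ʐ/ — every feature (place, manner, voicing) has been copied — so this is total assimilation.
The other forms behave the same way: /c/ → [l] before /l/; /c/ → [ʃ] before /ʃ/ — in each case the output is a copy of the following consonant.

total assimilation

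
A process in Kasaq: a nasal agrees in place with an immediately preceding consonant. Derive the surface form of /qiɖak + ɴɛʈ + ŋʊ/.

The rule targets /ɴ/ (voiced uvular nasal), which sits after the trigger /k/ (velar).
The voiced velar nasal is [ŋ], so /ɴ/ → [ŋ].
At the second juncture, /ŋ/ likewise becomes [ɳ] adjacent to /ʈ/.

[qiɖakŋɛʈɳʊ]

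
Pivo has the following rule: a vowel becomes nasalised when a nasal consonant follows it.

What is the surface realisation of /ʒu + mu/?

[ʒũmu]

/u/ sits next to the nasal /m/ and is therefore nasalised to [ũ].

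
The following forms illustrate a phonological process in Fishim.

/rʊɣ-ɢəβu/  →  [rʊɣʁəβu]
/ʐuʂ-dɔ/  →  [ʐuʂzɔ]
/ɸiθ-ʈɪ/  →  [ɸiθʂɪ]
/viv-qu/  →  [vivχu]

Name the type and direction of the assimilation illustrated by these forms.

progressive manner assimilation

Underlying /ɢ/ is realised as [ʁ] next to /ɣ/; /ɣ/ itself does not change.
/ɢ/ is a stop while /ɣ/ is a fricative; the output [ʁ] is a fricative, matching the trigger — so the feature that spreads is manner.
Place and voice are unchanged, so the assimilation is partial, not total.
Checking the remaining alternations: /d/ → [z] after /ʂ/ (stop → fricative, matching a fricative); /ʈ/ → [ʂ] after /θ/ (stop → fricative, matching a fricative); /q/ → [χ] after /v/ (stop → fricative, matching a fricative) — only manner changes, and always toward the preceding segment.
Since the segment that changes follows the conditioning segment, the assimilation is progressive.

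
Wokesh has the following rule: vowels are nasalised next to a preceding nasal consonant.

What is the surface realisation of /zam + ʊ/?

/ʊ/ sits next to the nasal /m/ and is therefore nasalised to [ʊ̃].

[zamʊ̃]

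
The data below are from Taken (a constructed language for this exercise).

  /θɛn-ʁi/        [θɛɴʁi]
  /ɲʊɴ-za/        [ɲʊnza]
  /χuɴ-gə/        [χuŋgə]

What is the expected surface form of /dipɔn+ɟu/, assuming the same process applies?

[dipɔɲɟu]

The data show regressive place assimilation: /n/ → [ɴ] before /ʁ/; /ɴ/ → [n] before /z/; /ɴ/ → [ŋ] before /g/. In each pair only place changes, matching the following consonant, while manner and voice stay constant.
/n/ is a voiced alveolar nasal. The following trigger /ɟ/ is palatal, so /n/ must become palatal as well.
Changing only its place to palatal gives [ɲ] — the voiced palatal nasal.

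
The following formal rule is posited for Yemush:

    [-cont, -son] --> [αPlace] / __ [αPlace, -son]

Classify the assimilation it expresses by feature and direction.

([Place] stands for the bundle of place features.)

The rule copies the place features (abbreviated [Place]) from the environment onto the target, so the assimilating feature is place.
Since the environment is written after the underscore, the trigger follows the target; the direction is regressive.

regressive place assimilation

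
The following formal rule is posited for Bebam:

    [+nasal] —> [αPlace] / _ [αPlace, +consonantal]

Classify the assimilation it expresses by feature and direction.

regressive place assimilation

The shared variable α links the value of the place features (abbreviated [Place]) on the target to the same value on the neighbouring segment, so place is the feature that assimilates.
The conditioning segment sits to the right of the focus bar, meaning the trigger follows the segment that changes — regressive assimilation.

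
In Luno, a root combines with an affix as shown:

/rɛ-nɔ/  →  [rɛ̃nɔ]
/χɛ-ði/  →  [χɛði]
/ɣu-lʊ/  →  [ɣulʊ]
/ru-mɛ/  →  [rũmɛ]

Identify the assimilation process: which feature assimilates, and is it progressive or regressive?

The vowel /ɛ/ surfaces as nasalised [ɛ̃] next to the following nasal /n/ — it has acquired the [+nasal] feature of its neighbour.
The other form shows the same pattern: /u/ → [ũ] before /m/ — each time a vowel is nasalised next to a following nasal.
No change occurs in [χɛði], [ɣulʊ] because the vowel at the boundary is adjacent to an oral consonant, not a nasal (/ɛ/ next to /ð/; /u/ next to /l/).
Because the conditioning nasal is to the right of the vowel that changes, the process is regressive (anticipatory).

regressive nasality assimilation (vowel nasalisation)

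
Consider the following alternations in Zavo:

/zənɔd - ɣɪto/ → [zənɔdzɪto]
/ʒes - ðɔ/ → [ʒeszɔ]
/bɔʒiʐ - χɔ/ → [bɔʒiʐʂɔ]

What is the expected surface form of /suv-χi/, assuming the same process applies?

The data show progressive place assimilation: /ɣ/ → [z] after /d/; /ð/ → [z] after /s/; /χ/ → [ʂ] after /ʐ/. In each pair only place changes, matching the preceding consonant, while manner and voice stay constant.
/χ/ is a voiceless uvular fricative. The preceding trigger /v/ is labiodental, so /χ/ must become labiodental as well.
Changing only its place to labiodental gives [f] — the voiceless labiodental fricative.

[suvfi]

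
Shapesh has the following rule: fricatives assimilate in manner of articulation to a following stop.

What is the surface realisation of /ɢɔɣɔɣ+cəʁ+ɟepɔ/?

The rule targets /ɣ/ (voiced velar fricative), which sits before the trigger /c/ (stop).
A voiced velar stop is [g], so the surface segment is [g].
The same rule applies at the second boundary: /ʁ/ → [ɢ] next to /ɟ/.

[ɢɔɣɔgcəɢɟepɔ]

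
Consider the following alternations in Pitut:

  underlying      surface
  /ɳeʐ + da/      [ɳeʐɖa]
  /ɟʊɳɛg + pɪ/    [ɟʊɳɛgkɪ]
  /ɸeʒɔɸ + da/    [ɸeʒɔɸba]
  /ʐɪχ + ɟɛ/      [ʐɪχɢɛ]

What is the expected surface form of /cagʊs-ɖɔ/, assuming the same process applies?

[cagʊsdɔ]

The data show progressive place assimilation: /d/ → [ɖ] after /ʐ/; /p/ → [k] after /g/; /d/ → [b] after /ɸ/; /ɟ/ → [ɢ] after /χ/. In each pair only place changes, matching the preceding consonant, while manner and voice stay constant.
The rule targets /ɖ/ (voiced retroflex stop), which sits after the trigger /s/ (alveolar).
Changing only its place to alveolar gives [d] — the voiced alveolar stop.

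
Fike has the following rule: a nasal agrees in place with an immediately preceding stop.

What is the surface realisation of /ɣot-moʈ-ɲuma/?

The rule targets /m/ (voiced bilabial nasal), which sits after the trigger /t/ (alveolar).
A voiced alveolar nasal is [n], so the surface segment is [n].
At the second juncture, /ɲ/ likewise becomes [ɳ] adjacent to /ʈ/.

[ɣotnoʈɳuma]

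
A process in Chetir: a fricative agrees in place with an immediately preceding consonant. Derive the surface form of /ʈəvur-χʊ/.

/χ/ is a voiceless uvular fricative. The preceding trigger /r/ is alveolar, so /χ/ must become alveolar as well.
Changing only its place to alveolar gives [s] — the voiceless alveolar fricative.

[ʈəvursʊ]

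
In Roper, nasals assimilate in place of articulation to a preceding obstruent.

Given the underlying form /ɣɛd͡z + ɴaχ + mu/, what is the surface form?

[ɣɛd͡znaχɴu]

/ɴ/ is a voiced uvular nasal. The preceding trigger /d͡z/ is alveolar, so /ɴ/ must become alveolar as well.
A voiced alveolar nasal is [n], so the surface segment is [n].
The same rule applies at the second boundary: /m/ → [ɴ] next to /χ/.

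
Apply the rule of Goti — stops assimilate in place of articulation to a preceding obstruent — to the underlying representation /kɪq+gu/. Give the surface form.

[kɪqɢu]

The rule targets /g/ (voiced velar stop), which sits after the trigger /q/ (uvular).
The voiced uvular stop is [ɢ], so /g/ → [ɢ].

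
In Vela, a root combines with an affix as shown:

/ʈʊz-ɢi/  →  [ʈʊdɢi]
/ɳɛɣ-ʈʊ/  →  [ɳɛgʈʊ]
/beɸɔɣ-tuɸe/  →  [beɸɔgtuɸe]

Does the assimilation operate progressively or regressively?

regressive

Comparing underlying and surface forms, /z/ → [d] is the alternation; the neighbouring /ɢ/ is constant.
The change fricative → stop matches the manner of the following /ɢ/, identifying this as manner assimilation.
Checking the remaining alternations: /ɣ/ → [g] before /ʈ/ (fricative → stop, matching a stop); /ɣ/ → [g] before /t/ (fricative → stop, matching a stop) — only manner changes, and always toward the following segment.
Since the segment that changes precedes the conditioning segment, the assimilation is regressive.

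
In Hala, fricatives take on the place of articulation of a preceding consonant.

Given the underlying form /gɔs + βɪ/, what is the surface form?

[gɔszɪ]

/β/ is a voiced bilabial fricative. The preceding trigger /s/ is alveolar, so /β/ must become alveolar as well.
A voiced alveolar fricative is [z], so the surface segment is [z].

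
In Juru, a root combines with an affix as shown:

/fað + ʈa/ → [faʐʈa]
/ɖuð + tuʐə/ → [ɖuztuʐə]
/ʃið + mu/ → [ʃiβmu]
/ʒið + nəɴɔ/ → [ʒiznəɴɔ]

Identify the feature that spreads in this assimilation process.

place

Underlying /ð/ is realised as [ʐ] next to /ʈ/; /ʈ/ itself does not change.
The change dental → retroflex matches the place of the following /ʈ/, identifying this as place assimilation.
The other alternating forms pattern the same way: /ð/ → [z] before /t/ (dental → alveolar, matching alveolar); /ð/ → [β] before /m/ (dental → bilabial, matching bilabial); /ð/ → [z] before /n/ (dental → alveolar, matching alveolar) — only place changes, and always toward the following segment.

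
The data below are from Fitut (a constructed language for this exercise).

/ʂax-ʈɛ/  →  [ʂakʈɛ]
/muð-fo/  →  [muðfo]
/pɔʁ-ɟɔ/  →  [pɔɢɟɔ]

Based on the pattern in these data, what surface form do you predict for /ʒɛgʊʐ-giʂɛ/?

The data show regressive manner assimilation: /x/ → [k] before /ʈ/; /ʁ/ → [ɢ] before /ɟ/. In each pair only manner changes, matching the following consonant, while place and voice stay constant.
Nothing changes in [muðfo]: there the adjacent consonants already agree in manner (/ð/ and /f/ are both fricatives), so this form is consistent with the same rule.
The rule targets /ʐ/ (voiced retroflex fricative), which sits before the trigger /g/ (stop).
The voiced retroflex stop is [ɖ], so /ʐ/ → [ɖ].

[ʒɛgʊɖgiʂɛ]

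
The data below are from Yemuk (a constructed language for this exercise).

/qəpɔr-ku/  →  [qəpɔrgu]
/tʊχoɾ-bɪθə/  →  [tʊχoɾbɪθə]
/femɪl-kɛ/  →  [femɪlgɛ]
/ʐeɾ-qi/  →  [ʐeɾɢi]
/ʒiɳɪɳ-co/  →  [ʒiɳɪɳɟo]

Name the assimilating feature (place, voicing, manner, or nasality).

voicing

The segment that alternates is /k/, which surfaces as [g] when adjacent to /r/.
The change voiceless → voiced matches the voicing of the preceding /r/, identifying this as voicing assimilation.
The other alternating forms pattern the same way: /k/ → [g] after /l/ (voiceless → voiced, matching voiced); /q/ → [ɢ] after /ɾ/ (voiceless → voiced, matching voiced); /c/ → [ɟ] after /ɳ/ (voiceless → voiced, matching voiced) — only voicing changes, and always toward the preceding segment.
No alternation appears in [tʊχoɾbɪθə]: there the adjacent consonants already agree in voicing (/b/ and /ɾ/ are both voiced), so this form is consistent with the same rule.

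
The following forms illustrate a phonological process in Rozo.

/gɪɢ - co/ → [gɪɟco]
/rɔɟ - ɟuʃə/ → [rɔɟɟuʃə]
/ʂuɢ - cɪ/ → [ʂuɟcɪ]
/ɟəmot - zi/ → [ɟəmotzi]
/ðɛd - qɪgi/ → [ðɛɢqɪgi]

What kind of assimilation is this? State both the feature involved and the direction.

regressive place assimilation

Underlying /ɢ/ is realised as [ɟ] next to /c/; /c/ itself does not change.
The change uvular → palatal matches the place of the following /c/, identifying this as place assimilation.
Manner and voice are unchanged, so the assimilation is partial, not total.
The other alternating form patterns the same way: /d/ → [ɢ] before /q/ (alveolar → uvular, matching uvular) — only place changes, and always toward the following segment.
No alternation appears in [rɔɟɟuʃə], [ɟəmotzi]: there the adjacent consonants already agree in place (/ɟ/ and /ɟ/ are both palatal; /t/ and /z/ are both alveolar), so these forms are consistent with the same rule.
The trigger is the following segment, so the direction is regressive (anticipatory).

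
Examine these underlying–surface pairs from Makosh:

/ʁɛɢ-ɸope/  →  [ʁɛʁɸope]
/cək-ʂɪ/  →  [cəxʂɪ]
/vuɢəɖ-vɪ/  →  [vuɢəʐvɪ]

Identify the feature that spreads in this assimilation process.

manner

Comparing underlying and surface forms, /ɢ/ → [ʁ] is the alternation; the neighbouring /ɸ/ is constant.
The change stop → fricative matches the manner of the following /ɸ/, identifying this as manner assimilation.
The same holds elsewhere in the data: /k/ → [x] before /ʂ/ (stop → fricative, matching a fricative); /ɖ/ → [ʐ] before /v/ (stop → fricative, matching a fricative) — only manner changes, and always toward the following segment.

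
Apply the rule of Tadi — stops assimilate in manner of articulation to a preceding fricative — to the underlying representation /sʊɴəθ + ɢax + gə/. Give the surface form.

[sʊɴəθʁaxɣə]

The rule targets /ɢ/ (voiced uvular stop), which sits after the trigger /θ/ (fricative).
A voiced uvular fricative is [ʁ], so the surface segment is [ʁ].
At the second juncture, /g/ likewise becomes [ɣ] adjacent to /x/.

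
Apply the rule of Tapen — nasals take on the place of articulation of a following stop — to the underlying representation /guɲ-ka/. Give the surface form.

The rule targets /ɲ/ (voiced palatal nasal), which sits before the trigger /k/ (velar).
The voiced velar nasal is [ŋ], so /ɲ/ → [ŋ].

[guŋka]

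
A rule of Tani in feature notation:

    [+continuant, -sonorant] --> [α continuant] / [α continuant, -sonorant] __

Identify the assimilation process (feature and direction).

The shared variable α links the value of [continuant] on the target to that of the neighbouring obstruent. [continuant] distinguishes stops from fricatives — a manner-of-articulation feature — so this is manner assimilation.
The conditioning segment sits to the left of the focus bar, meaning the trigger precedes the segment that changes — progressive assimilation.

progressive manner assimilation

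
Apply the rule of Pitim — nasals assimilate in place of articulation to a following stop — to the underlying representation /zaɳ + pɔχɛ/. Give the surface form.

[zampɔχɛ]

/ɳ/ is a voiced retroflex nasal. The following trigger /p/ is bilabial, so /ɳ/ must become bilabial as well.
A voiced bilabial nasal is [m], so the surface segment is [m].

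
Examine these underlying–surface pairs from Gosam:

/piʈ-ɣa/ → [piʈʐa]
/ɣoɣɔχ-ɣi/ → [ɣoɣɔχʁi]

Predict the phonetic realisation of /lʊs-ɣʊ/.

[lʊszʊ]

The data show progressive place assimilation: /ɣ/ → [ʐ] after /ʈ/; /ɣ/ → [ʁ] after /χ/. In each pair only place changes, matching the preceding consonant, while manner and voice stay constant.
The rule targets /ɣ/ (voiced velar fricative), which sits after the trigger /s/ (alveolar).
Changing only its place to alveolar gives [z] — the voiced alveolar fricative.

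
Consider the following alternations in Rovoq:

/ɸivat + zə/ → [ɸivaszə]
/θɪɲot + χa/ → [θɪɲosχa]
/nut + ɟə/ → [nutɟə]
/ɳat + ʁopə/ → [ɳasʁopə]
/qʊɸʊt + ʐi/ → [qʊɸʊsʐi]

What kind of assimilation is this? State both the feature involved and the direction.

regressive manner assimilation

Comparing underlying and surface forms, /t/ → [s] is the alternation; the neighbouring /z/ is constant.
The change stop → fricative matches the manner of the following /z/, identifying this as manner assimilation.
Place and voice are unchanged, so the assimilation is partial, not total.
The same holds elsewhere in the data: /t/ → [s] before /χ/ (stop → fricative, matching a fricative); /t/ → [s] before /ʁ/ (stop → fricative, matching a fricative); /t/ → [s] before /ʐ/ (stop → fricative, matching a fricative) — only manner changes, and always toward the following segment.
No alternation appears in [nutɟə]: there the adjacent consonants already agree in manner (/t/ and /ɟ/ are both stops), so this form is consistent with the same rule.
The trigger is the following segment, so the direction is regressive (anticipatory).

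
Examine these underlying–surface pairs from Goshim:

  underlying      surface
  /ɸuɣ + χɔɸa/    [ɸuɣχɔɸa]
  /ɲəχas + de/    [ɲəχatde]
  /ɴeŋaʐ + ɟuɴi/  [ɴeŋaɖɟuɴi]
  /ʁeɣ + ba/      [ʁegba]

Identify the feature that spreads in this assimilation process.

manner

Comparing underlying and surface forms, /s/ → [t] is the alternation; the neighbouring /d/ is constant.
/s/ is a fricative while /d/ is a stop; the output [t] is a stop, matching the trigger — so the feature that spreads is manner.
The same holds elsewhere in the data: /ʐ/ → [ɖ] before /ɟ/ (fricative → stop, matching a stop); /ɣ/ → [g] before /b/ (fricative → stop, matching a stop) — only manner changes, and always toward the following segment.
No alternation appears in [ɸuɣχɔɸa]: there the adjacent consonants already agree in manner (/ɣ/ and /χ/ are both fricatives), so this form is consistent with the same rule.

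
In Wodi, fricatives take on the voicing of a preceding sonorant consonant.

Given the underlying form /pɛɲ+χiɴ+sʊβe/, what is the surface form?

/χ/ is a voiceless uvular fricative. The preceding trigger /ɲ/ is voiced, so /χ/ must become voiced as well.
Changing only its voicing to voiced gives [ʁ] — the voiced uvular fricative.
At the second juncture, /s/ likewise becomes [z] adjacent to /ɴ/.

[pɛɲʁiɴzʊβe]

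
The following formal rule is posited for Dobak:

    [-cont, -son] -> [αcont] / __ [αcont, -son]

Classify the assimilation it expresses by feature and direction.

regressive manner assimilation

The shared variable α links the value of [cont] on the target to that of the neighbouring obstruent. [cont] distinguishes stops from fricatives — a manner-of-articulation feature — so this is manner assimilation.
Since the environment is written after the underscore, the trigger follows the target; the direction is regressive.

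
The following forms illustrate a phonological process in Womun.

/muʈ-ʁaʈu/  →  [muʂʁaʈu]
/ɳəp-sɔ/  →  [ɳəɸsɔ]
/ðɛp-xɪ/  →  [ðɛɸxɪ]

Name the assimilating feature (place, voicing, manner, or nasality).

manner

The segment that alternates is /ʈ/, which surfaces as [ʂ] when adjacent to /ʁ/.
/ʈ/ is a stop while /ʁ/ is a fricative; the output [ʂ] is a fricative, matching the trigger — so the feature that spreads is manner.
Checking the remaining alternations: /p/ → [ɸ] before /s/ (stop → fricative, matching a fricative); /p/ → [ɸ] before /x/ (stop → fricative, matching a fricative) — only manner changes, and always toward the following segment.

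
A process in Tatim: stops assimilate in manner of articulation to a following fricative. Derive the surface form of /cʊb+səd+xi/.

[cʊβsəzxi]

The rule targets /b/ (voiced bilabial stop), which sits before the trigger /s/ (fricative).
Changing only its manner to fricative gives [β] — the voiced bilabial fricative.
At the second juncture, /d/ likewise becomes [z] adjacent to /x/.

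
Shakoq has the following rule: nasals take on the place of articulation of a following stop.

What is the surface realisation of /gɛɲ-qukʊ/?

[gɛɴqukʊ]

The rule targets /ɲ/ (voiced palatal nasal), which sits before the trigger /q/ (uvular).
Changing only its place to uvular gives [ɴ] — the voiced uvular nasal.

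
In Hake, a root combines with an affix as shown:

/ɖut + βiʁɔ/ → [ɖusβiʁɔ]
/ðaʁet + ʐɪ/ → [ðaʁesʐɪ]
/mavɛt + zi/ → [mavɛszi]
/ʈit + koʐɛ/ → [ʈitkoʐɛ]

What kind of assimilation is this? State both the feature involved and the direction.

Underlying /t/ is realised as [s] next to /β/; /β/ itself does not change.
/t/ is a stop while /β/ is a fricative; the output [s] is a fricative, matching the trigger — so the feature that spreads is manner.
Place and voice are unchanged, so the assimilation is partial, not total.
Checking the remaining alternations: /t/ → [s] before /ʐ/ (stop → fricative, matching a fricative); /t/ → [s] before /z/ (stop → fricative, matching a fricative) — only manner changes, and always toward the following segment.
Nothing changes in [ʈitkoʐɛ]: there the adjacent consonants already agree in manner (/t/ and /k/ are both stops), so this form is consistent with the same rule.
Since the segment that changes precedes the conditioning segment, the assimilation is regressive.

regressive manner assimilation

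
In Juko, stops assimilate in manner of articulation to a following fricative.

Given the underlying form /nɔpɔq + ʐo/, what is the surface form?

[nɔpɔχʐo]

The rule targets /q/ (voiceless uvular stop), which sits before the trigger /ʐ/ (fricative).
Changing only its manner to fricative gives [χ] — the voiceless uvular fricative.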